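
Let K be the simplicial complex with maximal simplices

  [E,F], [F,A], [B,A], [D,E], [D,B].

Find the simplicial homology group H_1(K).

We work with the vertex ordering A < B < D < E < F. The simplices of K, each written with vertices in increasing order, are:

  0-simplices (5): A, B, D, E, F
  1-simplices (5): AB, AF, BD, DE, EF

Hence C_0 ≅ Z^5, C_1 ≅ Z^5.

Boundary ∂_1: C_1 → C_0 maps an edge to its endpoints' difference, ∂[p,q] = q − p. For instance
  ∂AB = B − A.
As a 5×5 matrix over Z this has rank 4, with invariant factors (1,1,1,1).

From H_k ≅ ker(∂_k) / im(∂_{k+1}) we obtain:

  H_1: rank ker ∂_1 − rank ∂_2 = (5 − 4) − 0 = 1, and there is no ∂_2, so H_1 ≅ Z.

H_1 = Z.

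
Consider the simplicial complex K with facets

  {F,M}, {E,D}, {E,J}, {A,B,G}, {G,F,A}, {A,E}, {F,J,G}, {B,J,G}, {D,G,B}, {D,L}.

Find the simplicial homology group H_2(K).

Order the vertices as A < B < D < E < F < G < J < L < M. Listing each simplex with vertices in this order, K has dimension 2 with simplices:

  0-simplices (9): A, B, D, E, F, G, J, L, M
  1-simplices (15): AB, AE, AF, AG, BD, BG, BJ, DE, DG, DL, EJ, FG, FJ, FM, GJ
  2-simplices (5): ABG, AFG, BDG, BGJ, FGJ

so the chain groups are C_0 ≅ Z^9, C_1 ≅ Z^15, C_2 ≅ Z^5.

Boundary ∂_1: C_1 → C_0 sends each edge [p,q] (with p < q) to q − p. For instance
  ∂GJ = J − G.
As a 9×15 matrix over Z this has rank 8, with invariant factors (1,1,1,1,1,1,1,1).

The boundary map ∂_2: C_2 → C_1 acts by ∂[p,q,r] = [q,r] − [p,r] + [p,q]. For instance
  ∂ABG = BG − AG + AB,
  ∂BDG = DG − BG + BD.
As a 15×5 matrix over Z this has rank 5, with invariant factors (1,1,1,1,1).

Reading off H_k = ker ∂_k / im ∂_{k+1}:

  H_2: rank ker ∂_2 − rank ∂_3 = (5 − 5) − 0 = 0, and there is no ∂_3, so H_2 = 0.

H_2 ≅ 0.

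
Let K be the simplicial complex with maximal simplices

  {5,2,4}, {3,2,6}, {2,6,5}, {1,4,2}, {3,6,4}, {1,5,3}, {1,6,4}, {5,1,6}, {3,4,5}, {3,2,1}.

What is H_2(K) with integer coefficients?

We work with the vertex ordering 1 < 2 < 3 < 4 < 5 < 6. The simplices of K, each written with vertices in increasing order, are:

  0-simplices (6): [1], [2], [3], [4], [5], [6]
  1-simplices (15): [1,2], [1,3], [1,4], [1,5], [1,6], [2,3], [2,4], [2,5], [2,6], [3,4], [3,5], [3,6], [4,5], [4,6], [5,6]
  2-simplices (10): [1,2,3], [1,2,4], [1,3,5], [1,4,6], [1,5,6], [2,3,6], [2,4,5], [2,5,6], [3,4,5], [3,4,6]

giving chain groups C_0 ≅ Z^6, C_1 ≅ Z^15, C_2 ≅ Z^10.

∂_1: C_1 → C_0 is given by ∂[p,q] = [q] − [p]. For instance
  ∂[4,5] = [5] − [4].
The 6×15 boundary matrix has rank 5 and Smith normal form diag(1,1,1,1,1).

The boundary map ∂_2: C_2 → C_1 acts by ∂[p,q,r] = [q,r] − [p,r] + [p,q]. For instance
  ∂[1,3,5] = [3,5] − [1,5] + [1,3],
  ∂[3,4,5] = [4,5] − [3,5] + [3,4].
This gives a 15×10 integer matrix of rank 10; reducing to Smith normal form yields diagonal entries (1,1,1,1,1,1,1,1,1,2).

Now H_k = ker ∂_k / im ∂_{k+1}, so:

  H_2: rank ker ∂_2 − rank ∂_3 = (10 − 10) − 0 = 0, and there is no ∂_3, so H_2 = 0.

H_2 = 0.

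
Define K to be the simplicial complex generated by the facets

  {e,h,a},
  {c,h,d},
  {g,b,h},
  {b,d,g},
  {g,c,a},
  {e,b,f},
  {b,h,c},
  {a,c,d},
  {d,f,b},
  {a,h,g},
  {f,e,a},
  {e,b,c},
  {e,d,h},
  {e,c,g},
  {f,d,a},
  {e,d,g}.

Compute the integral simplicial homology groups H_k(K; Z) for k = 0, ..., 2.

H_0 = Z,  H_1 = Z^2,  H_2 = Z.

Take the total order a < b < c < d < e < f < g < h on the vertex set. Then K (dimension 2) consists of the simplices:

  0-simplices (8): a, b, c, d, e, f, g, h
  1-simplices (24): ac, ad, ae, af, ag, ah, bc, bd, be, bf, bg, bh, cd, ce, cg, ch, de, df, dg, dh, ef, eg, eh, gh
  2-simplices (16): acd, acg, adf, aef, aeh, agh, bce, bch, bdf, bdg, bef, bgh, cdh, ceg, deg, deh

giving chain groups C_0 ≅ Z^8, C_1 ≅ Z^24, C_2 ≅ Z^16.

Boundary ∂_1: C_1 → C_0 sends each edge [p,q] (with p < q) to q − p. For instance
  ∂df = f − d.
This gives a 8×24 integer matrix of rank 7; reducing to Smith normal form yields diagonal entries (1,1,1,1,1,1,1).

Boundary ∂_2: C_2 → C_1 maps a triangle to the signed sum of its edges. For instance
  ∂bef = ef − bf + be,
  ∂bdg = dg − bg + bd.
The resulting 24×16 matrix has rank 15, and its Smith normal form has invariant factors (1,1,1,1,1,1,1,1,1,1,1,1,1,1,1).

From H_k ≅ ker(∂_k) / im(∂_{k+1}) we obtain:

  H_0: rank C_0 − rank ∂_1 = 8 − 7 = 1, and the invariant factors of ∂_1 are all 1, so H_0 ≅ Z.
  H_1: rank ker ∂_1 − rank ∂_2 = (24 − 7) − 15 = 2, and the invariant factors of ∂_2 are all 1, so H_1 ≅ Z^2.
  H_2: rank ker ∂_2 − rank ∂_3 = (16 − 15) − 0 = 1, and there is no ∂_3, so H_2 ≅ Z.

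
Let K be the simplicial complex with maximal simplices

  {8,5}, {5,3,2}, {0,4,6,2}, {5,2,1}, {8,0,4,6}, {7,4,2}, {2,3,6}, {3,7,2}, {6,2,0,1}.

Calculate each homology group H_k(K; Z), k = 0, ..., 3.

H_0 = Z,  H_1 = Z,  H_2 = 0,  H_3 = 0.

Order the vertices as 0 < 1 < 2 < 3 < 4 < 5 < 6 < 7 < 8. Listing each simplex with vertices in this order, K has dimension 3 with simplices:

  0-simplices (9): [0], [1], [2], [3], [4], [5], [6], [7], [8]
  1-simplices (21): [0,1], [0,2], [0,4], [0,6], [0,8], [1,2], [1,5], [1,6], [2,3], [2,4], [2,5], [2,6], [2,7], [3,5], [3,6], [3,7], [4,6], [4,7], [4,8], [5,8], [6,8]
  2-simplices (15): [0,1,2], [0,1,6], [0,2,4], [0,2,6], [0,4,6], [0,4,8], [0,6,8], [1,2,5], [1,2,6], [2,3,5], [2,3,6], [2,3,7], [2,4,6], [2,4,7], [4,6,8]
  3-simplices (3): [0,1,2,6], [0,2,4,6], [0,4,6,8]

giving chain groups C_0 ≅ Z^9, C_1 ≅ Z^21, C_2 ≅ Z^15, C_3 ≅ Z^3.

Boundary ∂_1: C_1 → C_0 sends each edge [p,q] (with p < q) to q − p.
As a 9×21 matrix over Z this has rank 8, with invariant factors (1,1,1,1,1,1,1,1).

Boundary ∂_2: C_2 → C_1 sends each 2-simplex [p,q,r] to [q,r] − [p,r] + [p,q]. For instance
  ∂[2,3,7] = [3,7] − [2,7] + [2,3],
  ∂[0,4,6] = [4,6] − [0,6] + [0,4].
The resulting 21×15 matrix has rank 12, and its Smith normal form has invariant factors (1,1,1,1,1,1,1,1,1,1,1,1).

The boundary map ∂_3: C_3 → C_2 sends each 3-simplex σ to the alternating sum Σ_i (−1)^i (σ with its i-th vertex removed). For instance
  ∂[0,1,2,6] = [1,2,6] − [0,2,6] + [0,1,6] − [0,1,2],
  ∂[0,2,4,6] = [2,4,6] − [0,4,6] + [0,2,6] − [0,2,4].
This gives a 15×3 integer matrix of rank 3; reducing to Smith normal form yields diagonal entries (1,1,1).

Computing H_k = (kernel of ∂_k) / (image of ∂_{k+1}):

  H_0: rank C_0 − rank ∂_1 = 9 − 8 = 1, and the invariant factors of ∂_1 are all 1, so H_0 ≅ Z.
  H_1: rank ker ∂_1 − rank ∂_2 = (21 − 8) − 12 = 1, and the invariant factors of ∂_2 are all 1, so H_1 ≅ Z.
  H_2: rank ker ∂_2 − rank ∂_3 = (15 − 12) − 3 = 0, and the invariant factors of ∂_3 are all 1, so H_2 ≅ 0.
  H_3: rank ker ∂_3 − rank ∂_4 = (3 − 3) − 0 = 0, and there is no ∂_4, so H_3 ≅ 0.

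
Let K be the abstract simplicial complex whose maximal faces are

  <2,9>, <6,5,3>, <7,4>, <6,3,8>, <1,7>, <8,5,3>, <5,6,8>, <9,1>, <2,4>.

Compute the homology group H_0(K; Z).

H_0 = Z^2.

Fix the vertex order 1 < 2 < 3 < 4 < 5 < 6 < 7 < 8 < 9 and write every simplex with vertices in increasing order. Then dim K = 2 and the simplices of K are:

  0-simplices (9): [1], [2], [3], [4], [5], [6], [7], [8], [9]
  1-simplices (11): [1,7], [1,9], [2,4], [2,9], [3,5], [3,6], [3,8], [4,7], [5,6], [5,8], [6,8]
  2-simplices (4): [3,5,6], [3,5,8], [3,6,8], [5,6,8]

giving chain groups C_0 ≅ Z^9, C_1 ≅ Z^11, C_2 ≅ Z^4.

∂_1: C_1 → C_0 maps an edge to its endpoints' difference, ∂[p,q] = q − p. For instance
  ∂[2,9] = [9] − [2].
The 9×11 boundary matrix has rank 7 and Smith normal form diag(1,1,1,1,1,1,1).

∂_2: C_2 → C_1 sends each 2-simplex [p,q,r] to [q,r] − [p,r] + [p,q]. For instance
  ∂[3,6,8] = [6,8] − [3,8] + [3,6],
  ∂[3,5,6] = [5,6] − [3,6] + [3,5].
The 11×4 boundary matrix has rank 3 and Smith normal form diag(1,1,1).

Reading off H_k = ker ∂_k / im ∂_{k+1}:

  H_0: rank C_0 − rank ∂_1 = 9 − 7 = 2, and the invariant factors of ∂_1 are all 1, so H_0 ≅ Z^2.

(K is a triangulation of the disjoint union of the 2-sphere S^2 and the circle S^1.)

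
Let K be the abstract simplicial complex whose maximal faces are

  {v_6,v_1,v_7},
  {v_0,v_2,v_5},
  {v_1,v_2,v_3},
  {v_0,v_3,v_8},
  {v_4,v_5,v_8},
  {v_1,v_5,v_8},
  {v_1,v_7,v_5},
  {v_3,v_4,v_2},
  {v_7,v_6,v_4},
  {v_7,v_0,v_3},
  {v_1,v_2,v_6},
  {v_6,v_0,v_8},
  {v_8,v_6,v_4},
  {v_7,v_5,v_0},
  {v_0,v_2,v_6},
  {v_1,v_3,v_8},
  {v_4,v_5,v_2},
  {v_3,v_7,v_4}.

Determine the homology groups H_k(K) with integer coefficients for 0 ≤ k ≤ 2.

Take the total order v_0 < v_1 < v_2 < v_3 < v_4 < v_5 < v_6 < v_7 < v_8 on the vertex set. Then K (dimension 2) consists of the simplices:

  0-simplices (9): [v_0], [v_1], [v_2], [v_3], [v_4], [v_5], [v_6], [v_7], [v_8]
  1-simplices (27): (27 of them)
  2-simplices (18): (18 of them)

Hence C_0 ≅ Z^9, C_1 ≅ Z^27, C_2 ≅ Z^18.

Boundary ∂_1: C_1 → C_0 is given by ∂[p,q] = [q] − [p].
The resulting 9×27 matrix has rank 8, and its Smith normal form has invariant factors (1,1,1,1,1,1,1,1).

∂_2: C_2 → C_1 acts by ∂[p,q,r] = [q,r] − [p,r] + [p,q]. For instance
  ∂[v_1,v_5,v_7] = [v_5,v_7] − [v_1,v_7] + [v_1,v_5],
  ∂[v_0,v_3,v_7] = [v_3,v_7] − [v_0,v_7] + [v_0,v_3].
The resulting 27×18 matrix has rank 17, and its Smith normal form has invariant factors (1,1,1,1,1,1,1,1,1,1,1,1,1,1,1,1,1).

Computing H_k = (kernel of ∂_k) / (image of ∂_{k+1}):

  H_0: rank C_0 − rank ∂_1 = 9 − 8 = 1, and the invariant factors of ∂_1 are all 1, so H_0 ≅ Z.
  H_1: rank ker ∂_1 − rank ∂_2 = (27 − 8) − 17 = 2, and the invariant factors of ∂_2 are all 1, so H_1 ≅ Z^2.
  H_2: rank ker ∂_2 − rank ∂_3 = (18 − 17) − 0 = 1, and there is no ∂_3, so H_2 ≅ Z.

(K is a triangulation of the torus T^2.)

H_0 ≅ Z,  H_1 ≅ Z^2,  H_2 ≅ Z.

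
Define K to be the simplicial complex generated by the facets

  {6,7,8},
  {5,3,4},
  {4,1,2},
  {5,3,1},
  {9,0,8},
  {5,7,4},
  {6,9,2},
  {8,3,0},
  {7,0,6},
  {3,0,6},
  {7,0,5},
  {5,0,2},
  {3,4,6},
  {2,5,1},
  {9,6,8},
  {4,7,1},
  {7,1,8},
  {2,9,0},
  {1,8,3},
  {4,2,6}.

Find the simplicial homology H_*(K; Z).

Fix the vertex order 0 < 1 < 2 < 3 < 4 < 5 < 6 < 7 < 8 < 9 and write every simplex with vertices in increasing order. Then dim K = 2 and the simplices of K are:

  0-simplices (10): [0], [1], [2], [3], [4], [5], [6], [7], [8], [9]
  1-simplices (30): (30 of them)
  2-simplices (20): (20 of them)

Hence C_0 ≅ Z^10, C_1 ≅ Z^30, C_2 ≅ Z^20.

Boundary ∂_1: C_1 → C_0 maps an edge to its endpoints' difference, ∂[p,q] = q − p. For instance
  ∂[2,6] = [6] − [2].
This gives a 10×30 integer matrix of rank 9; reducing to Smith normal form yields diagonal entries (1,1,1,1,1,1,1,1,1).

The boundary map ∂_2: C_2 → C_1 sends each 2-simplex [p,q,r] to [q,r] − [p,r] + [p,q]. For instance
  ∂[6,8,9] = [8,9] − [6,9] + [6,8],
  ∂[1,3,5] = [3,5] − [1,5] + [1,3].
As a 30×20 matrix over Z this has rank 20, with invariant factors (1,1,1,1,1,1,1,1,1,1,1,1,1,1,1,1,1,1,1,2).

From H_k ≅ ker(∂_k) / im(∂_{k+1}) we obtain:

  H_0: rank C_0 − rank ∂_1 = 10 − 9 = 1, and the invariant factors of ∂_1 are all 1, so H_0 = Z.
  H_1: rank ker ∂_1 − rank ∂_2 = (30 − 9) − 20 = 1, and ∂_2 has invariant factor 2 > 1, so H_1 = Z ⊕ Z/2Z.
  H_2: rank ker ∂_2 − rank ∂_3 = (20 − 20) − 0 = 0, and there is no ∂_3, so H_2 = 0.

H_0 ≅ Z,  H_1 ≅ Z ⊕ Z/2Z,  H_2 = 0.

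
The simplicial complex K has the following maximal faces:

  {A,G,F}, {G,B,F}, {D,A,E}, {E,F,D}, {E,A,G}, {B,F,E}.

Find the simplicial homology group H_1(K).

Order the vertices as A < B < D < E < F < G. Listing each simplex with vertices in this order, K has dimension 2 with simplices:

  0-simplices (6): A, B, D, E, F, G
  1-simplices (12): AD, AE, AF, AG, BE, BF, BG, DE, DF, EF, EG, FG
  2-simplices (6): ADE, AEG, AFG, BEF, BFG, DEF

Hence C_0 ≅ Z^6, C_1 ≅ Z^12, C_2 ≅ Z^6.

Boundary ∂_1: C_1 → C_0 is given by ∂[p,q] = [q] − [p]. For instance
  ∂DF = F − D.
As a 6×12 matrix over Z this has rank 5, with invariant factors (1,1,1,1,1).

The boundary map ∂_2: C_2 → C_1 acts by ∂[p,q,r] = [q,r] − [p,r] + [p,q]. For instance
  ∂AFG = FG − AG + AF,
  ∂AEG = EG − AG + AE.
The resulting 12×6 matrix has rank 6, and its Smith normal form has invariant factors (1,1,1,1,1,1).

From H_k ≅ ker(∂_k) / im(∂_{k+1}) we obtain:

  H_1: rank ker ∂_1 − rank ∂_2 = (12 − 5) − 6 = 1, and the invariant factors of ∂_2 are all 1, so H_1 ≅ Z.

H_1 ≅ Z.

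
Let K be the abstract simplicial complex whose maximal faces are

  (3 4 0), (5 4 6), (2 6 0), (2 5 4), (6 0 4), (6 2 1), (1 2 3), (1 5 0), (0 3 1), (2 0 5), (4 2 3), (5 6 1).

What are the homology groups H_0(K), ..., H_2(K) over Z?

H_0 ≅ Z,  H_1 ≅ Z/2,  H_2 = 0.

Order the vertices as 0 < 1 < 2 < 3 < 4 < 5 < 6. Listing each simplex with vertices in this order, K has dimension 2 with simplices:

  0-simplices (7): [0], [1], [2], [3], [4], [5], [6]
  1-simplices (18): [0,1], [0,2], [0,3], [0,4], [0,5], [0,6], [1,2], [1,3], [1,5], [1,6], [2,3], [2,4], [2,5], [2,6], [3,4], [4,5], [4,6], [5,6]
  2-simplices (12): [0,1,3], [0,1,5], [0,2,5], [0,2,6], [0,3,4], [0,4,6], [1,2,3], [1,2,6], [1,5,6], [2,3,4], [2,4,5], [4,5,6]

giving chain groups C_0 ≅ Z^7, C_1 ≅ Z^18, C_2 ≅ Z^12.

The boundary map ∂_1: C_1 → C_0 maps an edge to its endpoints' difference, ∂[p,q] = q − p.
The 7×18 boundary matrix has rank 6 and Smith normal form diag(1,1,1,1,1,1).

Boundary ∂_2: C_2 → C_1 maps a triangle to the signed sum of its edges. For instance
  ∂[1,5,6] = [5,6] − [1,6] + [1,5],
  ∂[0,4,6] = [4,6] − [0,6] + [0,4].
The 18×12 boundary matrix has rank 12 and Smith normal form diag(1,1,1,1,1,1,1,1,1,1,1,2).

Now H_k = ker ∂_k / im ∂_{k+1}, so:

  H_0: rank C_0 − rank ∂_1 = 7 − 6 = 1, and the invariant factors of ∂_1 are all 1, so H_0 ≅ Z.
  H_1: rank ker ∂_1 − rank ∂_2 = (18 − 6) − 12 = 0, and ∂_2 has invariant factor 2 > 1, so H_1 ≅ Z/2.
  H_2: rank ker ∂_2 − rank ∂_3 = (12 − 12) − 0 = 0, and there is no ∂_3, so H_2 ≅ 0.

As a check, the Euler characteristic is 7 − 18 + 12 = 1, which agrees with 1 − 0 + 0 = 1.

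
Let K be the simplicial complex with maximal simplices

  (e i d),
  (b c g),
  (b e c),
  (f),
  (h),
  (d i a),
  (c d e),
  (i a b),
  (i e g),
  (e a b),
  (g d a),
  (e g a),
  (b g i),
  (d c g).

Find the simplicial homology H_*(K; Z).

Order the vertices as a < b < c < d < e < f < g < h < i. Listing each simplex with vertices in this order, K has dimension 2 with simplices:

  0-simplices (9): a, b, c, d, e, f, g, h, i
  1-simplices (18): ab, ad, ae, ag, ai, bc, be, bg, bi, cd, ce, cg, de, dg, di, eg, ei, gi
  2-simplices (12): abe, abi, adg, adi, aeg, bce, bcg, bgi, cde, cdg, dei, egi

giving chain groups C_0 ≅ Z^9, C_1 ≅ Z^18, C_2 ≅ Z^12.

The boundary map ∂_1: C_1 → C_0 maps an edge to its endpoints' difference, ∂[p,q] = q − p.
As a 9×18 matrix over Z this has rank 6, with invariant factors (1,1,1,1,1,1).

∂_2: C_2 → C_1 sends each 2-simplex [p,q,r] to [q,r] − [p,r] + [p,q]. For instance
  ∂dei = ei − di + de,
  ∂abe = be − ae + ab.
This gives a 18×12 integer matrix of rank 12; reducing to Smith normal form yields diagonal entries (1,1,1,1,1,1,1,1,1,1,1,2).

From H_k ≅ ker(∂_k) / im(∂_{k+1}) we obtain:

  H_0: rank C_0 − rank ∂_1 = 9 − 6 = 3, and the invariant factors of ∂_1 are all 1, so H_0 ≅ Z^3.
  H_1: rank ker ∂_1 − rank ∂_2 = (18 − 6) − 12 = 0, and ∂_2 has invariant factor 2 > 1, so H_1 ≅ Z/2.
  H_2: rank ker ∂_2 − rank ∂_3 = (12 − 12) − 0 = 0, and there is no ∂_3, so H_2 ≅ 0.

(K is a triangulation of the disjoint union of a set of 2 points and the real projective plane RP^2.)

H_0 = Z^3,  H_1 = Z/2,  H_2 = 0.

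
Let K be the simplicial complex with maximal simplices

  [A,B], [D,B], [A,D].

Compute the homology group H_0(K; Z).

H_0 ≅ Z.

Take the total order A < B < D on the vertex set. Then K (dimension 1) consists of the simplices:

  0-simplices (3): A, B, D
  1-simplices (3): AB, AD, BD

giving chain groups C_0 ≅ Z^3, C_1 ≅ Z^3.

∂_1: C_1 → C_0 is given by ∂[p,q] = [q] − [p]. For instance
  ∂AB = B − A.
As a 3×3 matrix over Z this has rank 2, with invariant factors (1,1).

Computing H_k = (kernel of ∂_k) / (image of ∂_{k+1}):

  H_0: rank C_0 − rank ∂_1 = 3 − 2 = 1, and the invariant factors of ∂_1 are all 1, so H_0 ≅ Z.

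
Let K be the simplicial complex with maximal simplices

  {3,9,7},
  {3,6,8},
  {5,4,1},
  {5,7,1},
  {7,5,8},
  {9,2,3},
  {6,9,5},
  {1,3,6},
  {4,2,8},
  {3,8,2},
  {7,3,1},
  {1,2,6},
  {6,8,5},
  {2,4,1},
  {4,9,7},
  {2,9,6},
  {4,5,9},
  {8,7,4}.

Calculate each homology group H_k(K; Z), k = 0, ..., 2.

Take the total order 1 < 2 < 3 < 4 < 5 < 6 < 7 < 8 < 9 on the vertex set. Then K (dimension 2) consists of the simplices:

  0-simplices (9): [1], [2], [3], [4], [5], [6], [7], [8], [9]
  1-simplices (27): (27 of them)
  2-simplices (18): [1,2,4], [1,2,6], [1,3,6], [1,3,7], [1,4,5], [1,5,7], [2,3,8], [2,3,9], [2,4,8], [2,6,9], [3,6,8], [3,7,9], [4,5,9], [4,7,8], [4,7,9], [5,6,8], [5,6,9], [5,7,8]

giving chain groups C_0 ≅ Z^9, C_1 ≅ Z^27, C_2 ≅ Z^18.

The boundary map ∂_1: C_1 → C_0 is given by ∂[p,q] = [q] − [p]. For instance
  ∂[2,4] = [4] − [2].
The 9×27 boundary matrix has rank 8 and Smith normal form diag(1,1,1,1,1,1,1,1).

The boundary map ∂_2: C_2 → C_1 acts by ∂[p,q,r] = [q,r] − [p,r] + [p,q]. For instance
  ∂[2,3,8] = [3,8] − [2,8] + [2,3],
  ∂[4,5,9] = [5,9] − [4,9] + [4,5].
The resulting 27×18 matrix has rank 18, and its Smith normal form has invariant factors (1,1,1,1,1,1,1,1,1,1,1,1,1,1,1,1,1,2).

Computing H_k = (kernel of ∂_k) / (image of ∂_{k+1}):

  H_0: rank C_0 − rank ∂_1 = 9 − 8 = 1, and the invariant factors of ∂_1 are all 1, so H_0 = Z.
  H_1: rank ker ∂_1 − rank ∂_2 = (27 − 8) − 18 = 1, and ∂_2 has invariant factor 2 > 1, so H_1 = Z ⊕ Z/2.
  H_2: rank ker ∂_2 − rank ∂_3 = (18 − 18) − 0 = 0, and there is no ∂_3, so H_2 = 0.

As a check, the Euler characteristic is 9 − 27 + 18 = 0, which agrees with 1 − 1 + 0 = 0.

H_0 ≅ Z,  H_1 ≅ Z ⊕ Z/2,  H_2 = 0.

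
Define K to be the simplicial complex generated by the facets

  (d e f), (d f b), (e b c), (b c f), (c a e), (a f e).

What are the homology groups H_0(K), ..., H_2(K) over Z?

H_0 = Z,  H_1 = Z,  H_2 = 0.

K has 6 vertices, 12 edges, 6 triangles.
rank ∂_0 = 0, rank ∂_1 = 5 ⇒ b_0 = 6 − 0 − 5 = 1; all invariant factors of ∂_1 are 1 so no torsion. So H_0 ≅ Z.
rank ∂_1 = 5, rank ∂_2 = 6 ⇒ b_1 = 12 − 5 − 6 = 1; all invariant factors of ∂_2 are 1 so no torsion. So H_1 ≅ Z.
rank ∂_2 = 6, rank ∂_3 = 0 ⇒ b_2 = 6 − 6 − 0 = 0. So H_2 ≅ 0.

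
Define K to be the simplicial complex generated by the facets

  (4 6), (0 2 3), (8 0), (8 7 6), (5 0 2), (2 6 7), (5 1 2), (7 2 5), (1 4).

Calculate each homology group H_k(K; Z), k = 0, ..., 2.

H_0 = Z,  H_1 = Z^2,  H_2 = 0.

Fix the vertex order 0 < 1 < 2 < 3 < 4 < 5 < 6 < 7 < 8 and write every simplex with vertices in increasing order. Then dim K = 2 and the simplices of K are:

  0-simplices (9): [0], [1], [2], [3], [4], [5], [6], [7], [8]
  1-simplices (16): [0,2], [0,3], [0,5], [0,8], [1,2], [1,4], [1,5], [2,3], [2,5], [2,6], [2,7], [4,6], [5,7], [6,7], [6,8], [7,8]
  2-simplices (6): [0,2,3], [0,2,5], [1,2,5], [2,5,7], [2,6,7], [6,7,8]

Hence C_0 ≅ Z^9, C_1 ≅ Z^16, C_2 ≅ Z^6.

The boundary map ∂_1: C_1 → C_0 sends each edge [p,q] (with p < q) to q − p. For instance
  ∂[0,3] = [3] − [0].
This gives a 9×16 integer matrix of rank 8; reducing to Smith normal form yields diagonal entries (1,1,1,1,1,1,1,1).

∂_2: C_2 → C_1 acts by ∂[p,q,r] = [q,r] − [p,r] + [p,q]. For instance
  ∂[0,2,3] = [2,3] − [0,3] + [0,2],
  ∂[0,2,5] = [2,5] − [0,5] + [0,2].
This gives a 16×6 integer matrix of rank 6; reducing to Smith normal form yields diagonal entries (1,1,1,1,1,1).

Reading off H_k = ker ∂_k / im ∂_{k+1}:

  H_0: rank C_0 − rank ∂_1 = 9 − 8 = 1, and the invariant factors of ∂_1 are all 1, so H_0 ≅ Z.
  H_1: rank ker ∂_1 − rank ∂_2 = (16 − 8) − 6 = 2, and the invariant factors of ∂_2 are all 1, so H_1 ≅ Z^2.
  H_2: rank ker ∂_2 − rank ∂_3 = (6 − 6) − 0 = 0, and there is no ∂_3, so H_2 ≅ 0.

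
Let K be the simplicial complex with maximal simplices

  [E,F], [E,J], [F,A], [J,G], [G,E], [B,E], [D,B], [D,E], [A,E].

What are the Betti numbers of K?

Take the total order A < B < D < E < F < G < J on the vertex set. Then K (dimension 1) consists of the simplices:

  0-simplices (7): A, B, D, E, F, G, J
  1-simplices (9): AE, AF, BD, BE, DE, EF, EG, EJ, GJ

giving chain groups C_0 ≅ Z^7, C_1 ≅ Z^9.

The boundary map ∂_1: C_1 → C_0 maps an edge to its endpoints' difference, ∂[p,q] = q − p. For instance
  ∂BE = E − B.
The 7×9 boundary matrix has rank 6 and Smith normal form diag(1,1,1,1,1,1).

Computing H_k = (kernel of ∂_k) / (image of ∂_{k+1}):

  H_0: rank C_0 − rank ∂_1 = 7 − 6 = 1, and the invariant factors of ∂_1 are all 1, so H_0 ≅ Z.
  H_1: rank ker ∂_1 − rank ∂_2 = (9 − 6) − 0 = 3, and there is no ∂_2, so H_1 ≅ Z^3.

(K is a triangulation of a wedge of 3 circles.)

Hence the Betti numbers are b_0 = 1, b_1 = 3.

b_0 = 1, b_1 = 3.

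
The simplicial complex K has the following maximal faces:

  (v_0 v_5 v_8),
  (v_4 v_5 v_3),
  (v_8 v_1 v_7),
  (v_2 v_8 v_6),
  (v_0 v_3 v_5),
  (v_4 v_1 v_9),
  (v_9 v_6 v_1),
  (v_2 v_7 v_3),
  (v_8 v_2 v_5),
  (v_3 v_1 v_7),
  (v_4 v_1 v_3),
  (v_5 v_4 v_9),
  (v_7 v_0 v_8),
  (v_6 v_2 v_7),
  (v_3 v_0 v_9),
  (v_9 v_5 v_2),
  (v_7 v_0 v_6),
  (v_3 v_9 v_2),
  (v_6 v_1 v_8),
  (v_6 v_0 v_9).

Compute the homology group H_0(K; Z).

H_0 ≅ Z.

K has 10 vertices, 30 edges, 20 triangles.
rank ∂_0 = 0, rank ∂_1 = 9 ⇒ b_0 = 10 − 0 − 9 = 1; all invariant factors of ∂_1 are 1 so no torsion. So H_0 ≅ Z.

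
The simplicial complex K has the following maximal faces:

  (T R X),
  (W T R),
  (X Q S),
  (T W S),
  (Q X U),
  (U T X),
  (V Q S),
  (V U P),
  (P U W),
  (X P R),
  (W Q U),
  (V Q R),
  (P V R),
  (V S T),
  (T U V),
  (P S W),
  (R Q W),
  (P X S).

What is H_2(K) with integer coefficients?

We work with the vertex ordering P < Q < R < S < T < U < V < W < X. The simplices of K, each written with vertices in increasing order, are:

  0-simplices (9): P, Q, R, S, T, U, V, W, X
  1-simplices (27): PR, PS, PU, PV, PW, PX, QR, QS, QU, QV, QW, QX, RT, RV, RW, RX, ST, SV, SW, SX, TU, TV, TW, TX, UV, UW, UX
  2-simplices (18): PRV, PRX, PSW, PSX, PUV, PUW, QRV, QRW, QSV, QSX, QUW, QUX, RTW, RTX, STV, STW, TUV, TUX

giving chain groups C_0 ≅ Z^9, C_1 ≅ Z^27, C_2 ≅ Z^18.

Boundary ∂_1: C_1 → C_0 is given by ∂[p,q] = [q] − [p].
As a 9×27 matrix over Z this has rank 8, with invariant factors (1,1,1,1,1,1,1,1).

Boundary ∂_2: C_2 → C_1 sends each 2-simplex [p,q,r] to [q,r] − [p,r] + [p,q]. For instance
  ∂QRW = RW − QW + QR,
  ∂TUX = UX − TX + TU.
The 27×18 boundary matrix has rank 17 and Smith normal form diag(1,1,1,1,1,1,1,1,1,1,1,1,1,1,1,1,1).

Computing H_k = (kernel of ∂_k) / (image of ∂_{k+1}):

  H_2: rank ker ∂_2 − rank ∂_3 = (18 − 17) − 0 = 1, and there is no ∂_3, so H_2 = Z.

(K is a triangulation of the torus T^2.)

H_2 = Z.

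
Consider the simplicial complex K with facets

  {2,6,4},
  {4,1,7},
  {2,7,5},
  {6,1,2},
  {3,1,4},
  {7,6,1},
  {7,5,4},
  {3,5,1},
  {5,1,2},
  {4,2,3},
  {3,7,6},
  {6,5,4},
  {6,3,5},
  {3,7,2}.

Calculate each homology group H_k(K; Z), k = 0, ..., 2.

H_0 = Z,  H_1 = Z^2,  H_2 = Z.

Take the total order 1 < 2 < 3 < 4 < 5 < 6 < 7 on the vertex set. Then K (dimension 2) consists of the simplices:

  0-simplices (7): [1], [2], [3], [4], [5], [6], [7]
  1-simplices (21): [1,2], [1,3], [1,4], [1,5], [1,6], [1,7], [2,3], [2,4], [2,5], [2,6], [2,7], [3,4], [3,5], [3,6], [3,7], [4,5], [4,6], [4,7], [5,6], [5,7], [6,7]
  2-simplices (14): [1,2,5], [1,2,6], [1,3,4], [1,3,5], [1,4,7], [1,6,7], [2,3,4], [2,3,7], [2,4,6], [2,5,7], [3,5,6], [3,6,7], [4,5,6], [4,5,7]

Hence C_0 ≅ Z^7, C_1 ≅ Z^21, C_2 ≅ Z^14.

∂_1: C_1 → C_0 sends each edge [p,q] (with p < q) to q − p.
The 7×21 boundary matrix has rank 6 and Smith normal form diag(1,1,1,1,1,1).

Boundary ∂_2: C_2 → C_1 maps a triangle to the signed sum of its edges. For instance
  ∂[4,5,6] = [5,6] − [4,6] + [4,5],
  ∂[1,3,5] = [3,5] − [1,5] + [1,3].
This gives a 21×14 integer matrix of rank 13; reducing to Smith normal form yields diagonal entries (1,1,1,1,1,1,1,1,1,1,1,1,1).

Reading off H_k = ker ∂_k / im ∂_{k+1}:

  H_0: rank C_0 − rank ∂_1 = 7 − 6 = 1, and the invariant factors of ∂_1 are all 1, so H_0 = Z.
  H_1: rank ker ∂_1 − rank ∂_2 = (21 − 6) − 13 = 2, and the invariant factors of ∂_2 are all 1, so H_1 = Z^2.
  H_2: rank ker ∂_2 − rank ∂_3 = (14 − 13) − 0 = 1, and there is no ∂_3, so H_2 = Z.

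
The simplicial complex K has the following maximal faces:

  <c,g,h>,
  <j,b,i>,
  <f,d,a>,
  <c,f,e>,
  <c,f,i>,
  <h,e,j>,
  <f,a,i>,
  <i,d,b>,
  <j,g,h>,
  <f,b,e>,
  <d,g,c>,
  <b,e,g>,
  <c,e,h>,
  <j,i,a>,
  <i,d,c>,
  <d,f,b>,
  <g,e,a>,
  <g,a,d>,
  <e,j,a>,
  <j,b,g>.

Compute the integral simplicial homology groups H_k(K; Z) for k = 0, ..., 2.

We work with the vertex ordering a < b < c < d < e < f < g < h < i < j. The simplices of K, each written with vertices in increasing order, are:

  0-simplices (10): a, b, c, d, e, f, g, h, i, j
  1-simplices (30): ad, ae, af, ag, ai, aj, bd, be, bf, bg, bi, bj, cd, ce, cf, cg, ch, ci, df, dg, di, ef, eg, eh, ej, fi, gh, gj, hj, ij
  2-simplices (20): adf, adg, aeg, aej, afi, aij, bdf, bdi, bef, beg, bgj, bij, cdg, cdi, cef, ceh, cfi, cgh, ehj, ghj

so the chain groups are C_0 ≅ Z^10, C_1 ≅ Z^30, C_2 ≅ Z^20.

∂_1: C_1 → C_0 is given by ∂[p,q] = [q] − [p].
As a 10×30 matrix over Z this has rank 9, with invariant factors (1,1,1,1,1,1,1,1,1).

Boundary ∂_2: C_2 → C_1 acts by ∂[p,q,r] = [q,r] − [p,r] + [p,q]. For instance
  ∂afi = fi − ai + af,
  ∂aeg = eg − ag + ae.
As a 30×20 matrix over Z this has rank 20, with invariant factors (1,1,1,1,1,1,1,1,1,1,1,1,1,1,1,1,1,1,1,2).

Now H_k = ker ∂_k / im ∂_{k+1}, so:

  H_0: rank C_0 − rank ∂_1 = 10 − 9 = 1, and the invariant factors of ∂_1 are all 1, so H_0 = Z.
  H_1: rank ker ∂_1 − rank ∂_2 = (30 − 9) − 20 = 1, and ∂_2 has invariant factor 2 > 1, so H_1 = Z ⊕ Z/2Z.
  H_2: rank ker ∂_2 − rank ∂_3 = (20 − 20) − 0 = 0, and there is no ∂_3, so H_2 = 0.

As a check, the Euler characteristic is 10 − 30 + 20 = 0, which agrees with 1 − 1 + 0 = 0.
(K is a triangulation of the Klein bottle.)

H_0 = Z,  H_1 = Z ⊕ Z/2Z,  H_2 = 0.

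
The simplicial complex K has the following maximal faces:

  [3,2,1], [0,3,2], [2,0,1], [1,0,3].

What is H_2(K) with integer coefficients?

Take the total order 0 < 1 < 2 < 3 on the vertex set. Then K (dimension 2) consists of the simplices:

  0-simplices (4): [0], [1], [2], [3]
  1-simplices (6): [0,1], [0,2], [0,3], [1,2], [1,3], [2,3]
  2-simplices (4): [0,1,2], [0,1,3], [0,2,3], [1,2,3]

giving chain groups C_0 ≅ Z^4, C_1 ≅ Z^6, C_2 ≅ Z^4.

The boundary map ∂_1: C_1 → C_0 sends each edge [p,q] (with p < q) to q − p.
This gives a 4×6 integer matrix of rank 3; reducing to Smith normal form yields diagonal entries (1,1,1).

The boundary map ∂_2: C_2 → C_1 maps a triangle to the signed sum of its edges. For instance
  ∂[1,2,3] = [2,3] − [1,3] + [1,2],
  ∂[0,1,2] = [1,2] − [0,2] + [0,1].
The resulting 6×4 matrix has rank 3, and its Smith normal form has invariant factors (1,1,1).

Computing H_k = (kernel of ∂_k) / (image of ∂_{k+1}):

  H_2: rank ker ∂_2 − rank ∂_3 = (4 − 3) − 0 = 1, and there is no ∂_3, so H_2 = Z.

H_2 = Z.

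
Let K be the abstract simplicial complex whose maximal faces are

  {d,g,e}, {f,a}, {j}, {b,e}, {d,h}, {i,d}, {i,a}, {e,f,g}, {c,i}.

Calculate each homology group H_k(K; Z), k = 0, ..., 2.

H_0 ≅ Z^2,  H_1 ≅ Z,  H_2 = 0.

Take the total order a < b < c < d < e < f < g < h < i < j on the vertex set. Then K (dimension 2) consists of the simplices:

  0-simplices (10): a, b, c, d, e, f, g, h, i, j
  1-simplices (11): af, ai, be, ci, de, dg, dh, di, ef, eg, fg
  2-simplices (2): deg, efg

Hence C_0 ≅ Z^10, C_1 ≅ Z^11, C_2 ≅ Z^2.

Boundary ∂_1: C_1 → C_0 is given by ∂[p,q] = [q] − [p].
As a 10×11 matrix over Z this has rank 8, with invariant factors (1,1,1,1,1,1,1,1).

Boundary ∂_2: C_2 → C_1 maps a triangle to the signed sum of its edges. For instance
  ∂efg = fg − eg + ef,
  ∂deg = eg − dg + de.
The 11×2 boundary matrix has rank 2 and Smith normal form diag(1,1).

From H_k ≅ ker(∂_k) / im(∂_{k+1}) we obtain:

  H_0: rank C_0 − rank ∂_1 = 10 − 8 = 2, and the invariant factors of ∂_1 are all 1, so H_0 ≅ Z^2.
  H_1: rank ker ∂_1 − rank ∂_2 = (11 − 8) − 2 = 1, and the invariant factors of ∂_2 are all 1, so H_1 ≅ Z.
  H_2: rank ker ∂_2 − rank ∂_3 = (2 − 2) − 0 = 0, and there is no ∂_3, so H_2 ≅ 0.

As a check, the Euler characteristic is 10 − 11 + 2 = 1, which agrees with 2 − 1 + 0 = 1.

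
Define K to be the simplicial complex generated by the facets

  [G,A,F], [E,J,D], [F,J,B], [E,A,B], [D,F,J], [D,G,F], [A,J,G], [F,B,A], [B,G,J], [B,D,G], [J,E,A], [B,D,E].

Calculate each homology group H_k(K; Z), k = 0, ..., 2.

Take the total order A < B < D < E < F < G < J on the vertex set. Then K (dimension 2) consists of the simplices:

  0-simplices (7): A, B, D, E, F, G, J
  1-simplices (18): AB, AE, AF, AG, AJ, BD, BE, BF, BG, BJ, DE, DF, DG, DJ, EJ, FG, FJ, GJ
  2-simplices (12): ABE, ABF, AEJ, AFG, AGJ, BDE, BDG, BFJ, BGJ, DEJ, DFG, DFJ

Hence C_0 ≅ Z^7, C_1 ≅ Z^18, C_2 ≅ Z^12.

Boundary ∂_1: C_1 → C_0 sends each edge [p,q] (with p < q) to q − p.
The 7×18 boundary matrix has rank 6 and Smith normal form diag(1,1,1,1,1,1).

Boundary ∂_2: C_2 → C_1 maps a triangle to the signed sum of its edges. For instance
  ∂BDG = DG − BG + BD,
  ∂AGJ = GJ − AJ + AG.
The resulting 18×12 matrix has rank 12, and its Smith normal form has invariant factors (1,1,1,1,1,1,1,1,1,1,1,2).

Now H_k = ker ∂_k / im ∂_{k+1}, so:

  H_0: rank C_0 − rank ∂_1 = 7 − 6 = 1, and the invariant factors of ∂_1 are all 1, so H_0 ≅ Z.
  H_1: rank ker ∂_1 − rank ∂_2 = (18 − 6) − 12 = 0, and ∂_2 has invariant factor 2 > 1, so H_1 ≅ Z/2Z.
  H_2: rank ker ∂_2 − rank ∂_3 = (12 − 12) − 0 = 0, and there is no ∂_3, so H_2 ≅ 0.

H_0 ≅ Z,  H_1 ≅ Z/2Z,  H_2 = 0.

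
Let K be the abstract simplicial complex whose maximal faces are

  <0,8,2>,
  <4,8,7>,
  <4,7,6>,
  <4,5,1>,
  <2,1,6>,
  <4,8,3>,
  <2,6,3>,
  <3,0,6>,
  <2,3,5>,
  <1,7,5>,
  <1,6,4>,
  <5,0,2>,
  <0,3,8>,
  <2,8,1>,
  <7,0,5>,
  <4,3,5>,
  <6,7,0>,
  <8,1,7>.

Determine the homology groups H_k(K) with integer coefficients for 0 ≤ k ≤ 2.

Take the total order 0 < 1 < 2 < 3 < 4 < 5 < 6 < 7 < 8 on the vertex set. Then K (dimension 2) consists of the simplices:

  0-simplices (9): [0], [1], [2], [3], [4], [5], [6], [7], [8]
  1-simplices (27): (27 of them)
  2-simplices (18): [0,2,5], [0,2,8], [0,3,6], [0,3,8], [0,5,7], [0,6,7], [1,2,6], [1,2,8], [1,4,5], [1,4,6], [1,5,7], [1,7,8], [2,3,5], [2,3,6], [3,4,5], [3,4,8], [4,6,7], [4,7,8]

giving chain groups C_0 ≅ Z^9, C_1 ≅ Z^27, C_2 ≅ Z^18.

The boundary map ∂_1: C_1 → C_0 sends each edge [p,q] (with p < q) to q − p. For instance
  ∂[1,6] = [6] − [1].
This gives a 9×27 integer matrix of rank 8; reducing to Smith normal form yields diagonal entries (1,1,1,1,1,1,1,1).

∂_2: C_2 → C_1 acts by ∂[p,q,r] = [q,r] − [p,r] + [p,q]. For instance
  ∂[4,7,8] = [7,8] − [4,8] + [4,7],
  ∂[1,2,6] = [2,6] − [1,6] + [1,2].
The 27×18 boundary matrix has rank 18 and Smith normal form diag(1,1,1,1,1,1,1,1,1,1,1,1,1,1,1,1,1,2).

Now H_k = ker ∂_k / im ∂_{k+1}, so:

  H_0: rank C_0 − rank ∂_1 = 9 − 8 = 1, and the invariant factors of ∂_1 are all 1, so H_0 = Z.
  H_1: rank ker ∂_1 − rank ∂_2 = (27 − 8) − 18 = 1, and ∂_2 has invariant factor 2 > 1, so H_1 = Z ⊕ Z/2.
  H_2: rank ker ∂_2 − rank ∂_3 = (18 − 18) − 0 = 0, and there is no ∂_3, so H_2 = 0.

As a check, the Euler characteristic is 9 − 27 + 18 = 0, which agrees with 1 − 1 + 0 = 0.

H_0 = Z,  H_1 = Z ⊕ Z/2,  H_2 = 0.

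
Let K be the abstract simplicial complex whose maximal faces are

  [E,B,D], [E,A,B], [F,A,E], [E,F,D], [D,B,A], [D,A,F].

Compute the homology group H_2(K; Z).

Fix the vertex order A < B < D < E < F and write every simplex with vertices in increasing order. Then dim K = 2 and the simplices of K are:

  0-simplices (5): A, B, D, E, F
  1-simplices (9): AB, AD, AE, AF, BD, BE, DE, DF, EF
  2-simplices (6): ABD, ABE, ADF, AEF, BDE, DEF

Hence C_0 ≅ Z^5, C_1 ≅ Z^9, C_2 ≅ Z^6.

Boundary ∂_1: C_1 → C_0 maps an edge to its endpoints' difference, ∂[p,q] = q − p.
As a 5×9 matrix over Z this has rank 4, with invariant factors (1,1,1,1).

The boundary map ∂_2: C_2 → C_1 sends each 2-simplex [p,q,r] to [q,r] − [p,r] + [p,q]. For instance
  ∂BDE = DE − BE + BD,
  ∂ADF = DF − AF + AD.
The resulting 9×6 matrix has rank 5, and its Smith normal form has invariant factors (1,1,1,1,1).

Computing H_k = (kernel of ∂_k) / (image of ∂_{k+1}):

  H_2: rank ker ∂_2 − rank ∂_3 = (6 − 5) − 0 = 1, and there is no ∂_3, so H_2 ≅ Z.

H_2 ≅ Z.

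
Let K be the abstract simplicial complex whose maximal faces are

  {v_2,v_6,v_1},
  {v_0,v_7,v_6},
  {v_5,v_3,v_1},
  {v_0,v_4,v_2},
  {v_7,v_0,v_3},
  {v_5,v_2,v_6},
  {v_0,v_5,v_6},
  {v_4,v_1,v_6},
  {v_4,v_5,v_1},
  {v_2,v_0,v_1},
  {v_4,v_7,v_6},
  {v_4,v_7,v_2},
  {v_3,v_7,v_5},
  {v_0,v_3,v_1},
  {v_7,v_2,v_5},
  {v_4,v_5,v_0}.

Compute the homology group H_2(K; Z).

H_2 ≅ Z.

Order the vertices as v_0 < v_1 < v_2 < v_3 < v_4 < v_5 < v_6 < v_7. Listing each simplex with vertices in this order, K has dimension 2 with simplices:

  0-simplices (8): [v_0], [v_1], [v_2], [v_3], [v_4], [v_5], [v_6], [v_7]
  1-simplices (24): (24 of them)
  2-simplices (16): (16 of them)

so the chain groups are C_0 ≅ Z^8, C_1 ≅ Z^24, C_2 ≅ Z^16.

The boundary map ∂_1: C_1 → C_0 is given by ∂[p,q] = [q] − [p]. For instance
  ∂[v_2,v_7] = [v_7] − [v_2].
The 8×24 boundary matrix has rank 7 and Smith normal form diag(1,1,1,1,1,1,1).

The boundary map ∂_2: C_2 → C_1 acts by ∂[p,q,r] = [q,r] − [p,r] + [p,q]. For instance
  ∂[v_0,v_1,v_2] = [v_1,v_2] − [v_0,v_2] + [v_0,v_1],
  ∂[v_2,v_4,v_7] = [v_4,v_7] − [v_2,v_7] + [v_2,v_4].
The 24×16 boundary matrix has rank 15 and Smith normal form diag(1,1,1,1,1,1,1,1,1,1,1,1,1,1,1).

Reading off H_k = ker ∂_k / im ∂_{k+1}:

  H_2: rank ker ∂_2 − rank ∂_3 = (16 − 15) − 0 = 1, and there is no ∂_3, so H_2 ≅ Z.

(K is a triangulation of the torus T^2.)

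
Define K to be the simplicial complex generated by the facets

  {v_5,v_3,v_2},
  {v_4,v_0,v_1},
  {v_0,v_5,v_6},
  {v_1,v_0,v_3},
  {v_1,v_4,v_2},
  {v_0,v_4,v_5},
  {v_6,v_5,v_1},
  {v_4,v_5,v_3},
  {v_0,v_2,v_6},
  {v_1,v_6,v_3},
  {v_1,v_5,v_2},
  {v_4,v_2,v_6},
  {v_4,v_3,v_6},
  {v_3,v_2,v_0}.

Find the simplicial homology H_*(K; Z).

H_0 ≅ Z,  H_1 ≅ Z^2,  H_2 ≅ Z.

Order the vertices as v_0 < v_1 < v_2 < v_3 < v_4 < v_5 < v_6. Listing each simplex with vertices in this order, K has dimension 2 with simplices:

  0-simplices (7): [v_0], [v_1], [v_2], [v_3], [v_4], [v_5], [v_6]
  1-simplices (21): (21 of them)
  2-simplices (14): (14 of them)

Hence C_0 ≅ Z^7, C_1 ≅ Z^21, C_2 ≅ Z^14.

Boundary ∂_1: C_1 → C_0 is given by ∂[p,q] = [q] − [p].
This gives a 7×21 integer matrix of rank 6; reducing to Smith normal form yields diagonal entries (1,1,1,1,1,1).

Boundary ∂_2: C_2 → C_1 sends each 2-simplex [p,q,r] to [q,r] − [p,r] + [p,q]. For instance
  ∂[v_1,v_3,v_6] = [v_3,v_6] − [v_1,v_6] + [v_1,v_3],
  ∂[v_1,v_5,v_6] = [v_5,v_6] − [v_1,v_6] + [v_1,v_5].
This gives a 21×14 integer matrix of rank 13; reducing to Smith normal form yields diagonal entries (1,1,1,1,1,1,1,1,1,1,1,1,1).

Computing H_k = (kernel of ∂_k) / (image of ∂_{k+1}):

  H_0: rank C_0 − rank ∂_1 = 7 − 6 = 1, and the invariant factors of ∂_1 are all 1, so H_0 ≅ Z.
  H_1: rank ker ∂_1 − rank ∂_2 = (21 − 6) − 13 = 2, and the invariant factors of ∂_2 are all 1, so H_1 ≅ Z^2.
  H_2: rank ker ∂_2 − rank ∂_3 = (14 − 13) − 0 = 1, and there is no ∂_3, so H_2 ≅ Z.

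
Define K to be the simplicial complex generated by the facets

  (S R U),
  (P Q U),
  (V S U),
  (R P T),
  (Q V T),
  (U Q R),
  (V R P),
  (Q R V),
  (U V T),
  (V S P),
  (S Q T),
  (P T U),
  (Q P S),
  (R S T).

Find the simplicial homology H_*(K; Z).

H_0 ≅ Z,  H_1 ≅ Z^2,  H_2 ≅ Z.

Take the total order P < Q < R < S < T < U < V on the vertex set. Then K (dimension 2) consists of the simplices:

  0-simplices (7): P, Q, R, S, T, U, V
  1-simplices (21): PQ, PR, PS, PT, PU, PV, QR, QS, QT, QU, QV, RS, RT, RU, RV, ST, SU, SV, TU, TV, UV
  2-simplices (14): PQS, PQU, PRT, PRV, PSV, PTU, QRU, QRV, QST, QTV, RST, RSU, SUV, TUV

Hence C_0 ≅ Z^7, C_1 ≅ Z^21, C_2 ≅ Z^14.

∂_1: C_1 → C_0 sends each edge [p,q] (with p < q) to q − p. For instance
  ∂TV = V − T.
This gives a 7×21 integer matrix of rank 6; reducing to Smith normal form yields diagonal entries (1,1,1,1,1,1).

The boundary map ∂_2: C_2 → C_1 sends each 2-simplex [p,q,r] to [q,r] − [p,r] + [p,q]. For instance
  ∂QST = ST − QT + QS,
  ∂SUV = UV − SV + SU.
The resulting 21×14 matrix has rank 13, and its Smith normal form has invariant factors (1,1,1,1,1,1,1,1,1,1,1,1,1).

Reading off H_k = ker ∂_k / im ∂_{k+1}:

  H_0: rank C_0 − rank ∂_1 = 7 − 6 = 1, and the invariant factors of ∂_1 are all 1, so H_0 = Z.
  H_1: rank ker ∂_1 − rank ∂_2 = (21 − 6) − 13 = 2, and the invariant factors of ∂_2 are all 1, so H_1 = Z^2.
  H_2: rank ker ∂_2 − rank ∂_3 = (14 − 13) − 0 = 1, and there is no ∂_3, so H_2 = Z.

(K is a triangulation of the torus T^2.)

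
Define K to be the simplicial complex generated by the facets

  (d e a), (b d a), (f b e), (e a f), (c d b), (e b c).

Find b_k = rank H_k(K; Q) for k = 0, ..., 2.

b_0 = 1, b_1 = 1, b_2 = 0.

Order the vertices as a < b < c < d < e < f. Listing each simplex with vertices in this order, K has dimension 2 with simplices:

  0-simplices (6): a, b, c, d, e, f
  1-simplices (12): ab, ad, ae, af, bc, bd, be, bf, cd, ce, de, ef
  2-simplices (6): abd, ade, aef, bcd, bce, bef

so the chain groups are C_0 ≅ Z^6, C_1 ≅ Z^12, C_2 ≅ Z^6.

The boundary map ∂_1: C_1 → C_0 is given by ∂[p,q] = [q] − [p]. For instance
  ∂ae = e − a.
As a 6×12 matrix over Z this has rank 5, with invariant factors (1,1,1,1,1).

The boundary map ∂_2: C_2 → C_1 acts by ∂[p,q,r] = [q,r] − [p,r] + [p,q]. For instance
  ∂bef = ef − bf + be,
  ∂aef = ef − af + ae.
The 12×6 boundary matrix has rank 6 and Smith normal form diag(1,1,1,1,1,1).

Now H_k = ker ∂_k / im ∂_{k+1}, so:

  H_0: rank C_0 − rank ∂_1 = 6 − 5 = 1, and the invariant factors of ∂_1 are all 1, so H_0 ≅ Z.
  H_1: rank ker ∂_1 − rank ∂_2 = (12 − 5) − 6 = 1, and the invariant factors of ∂_2 are all 1, so H_1 ≅ Z.
  H_2: rank ker ∂_2 − rank ∂_3 = (6 − 6) − 0 = 0, and there is no ∂_3, so H_2 ≅ 0.

As a check, the Euler characteristic is 6 − 12 + 6 = 0, which agrees with 1 − 1 + 0 = 0.

Hence the Betti numbers are b_0 = 1, b_1 = 1, b_2 = 0.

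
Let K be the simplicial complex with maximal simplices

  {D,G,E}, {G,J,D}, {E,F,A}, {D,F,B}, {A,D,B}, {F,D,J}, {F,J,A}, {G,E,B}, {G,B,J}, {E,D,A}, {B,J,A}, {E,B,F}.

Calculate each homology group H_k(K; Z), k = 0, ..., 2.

Fix the vertex order A < B < D < E < F < G < J and write every simplex with vertices in increasing order. Then dim K = 2 and the simplices of K are:

  0-simplices (7): A, B, D, E, F, G, J
  1-simplices (18): AB, AD, AE, AF, AJ, BD, BE, BF, BG, BJ, DE, DF, DG, DJ, EF, EG, FJ, GJ
  2-simplices (12): ABD, ABJ, ADE, AEF, AFJ, BDF, BEF, BEG, BGJ, DEG, DFJ, DGJ

giving chain groups C_0 ≅ Z^7, C_1 ≅ Z^18, C_2 ≅ Z^12.

The boundary map ∂_1: C_1 → C_0 is given by ∂[p,q] = [q] − [p].
This gives a 7×18 integer matrix of rank 6; reducing to Smith normal form yields diagonal entries (1,1,1,1,1,1).

The boundary map ∂_2: C_2 → C_1 maps a triangle to the signed sum of its edges. For instance
  ∂AEF = EF − AF + AE,
  ∂DEG = EG − DG + DE.
The 18×12 boundary matrix has rank 12 and Smith normal form diag(1,1,1,1,1,1,1,1,1,1,1,2).

Now H_k = ker ∂_k / im ∂_{k+1}, so:

  H_0: rank C_0 − rank ∂_1 = 7 − 6 = 1, and the invariant factors of ∂_1 are all 1, so H_0 ≅ Z.
  H_1: rank ker ∂_1 − rank ∂_2 = (18 − 6) − 12 = 0, and ∂_2 has invariant factor 2 > 1, so H_1 ≅ Z/2Z.
  H_2: rank ker ∂_2 − rank ∂_3 = (12 − 12) − 0 = 0, and there is no ∂_3, so H_2 ≅ 0.

As a check, the Euler characteristic is 7 − 18 + 12 = 1, which agrees with 1 − 0 + 0 = 1.

H_0 = Z,  H_1 = Z/2Z,  H_2 = 0.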